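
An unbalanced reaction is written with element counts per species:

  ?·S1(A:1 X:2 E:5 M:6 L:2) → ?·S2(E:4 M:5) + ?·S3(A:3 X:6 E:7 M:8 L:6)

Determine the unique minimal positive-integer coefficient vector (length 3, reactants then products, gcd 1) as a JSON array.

A: 3·1 = 3 | 2·0+1·3 = 3
X: 3·2 = 6 | 2·0+1·6 = 6
E: 3·5 = 15 | 2·4+1·7 = 15
M: 3·6 = 18 | 2·5+1·8 = 18
L: 3·2 = 6 | 2·0+1·6 = 6
gcd(3,2,1) = 1

Coefficients: [3, 2, 1]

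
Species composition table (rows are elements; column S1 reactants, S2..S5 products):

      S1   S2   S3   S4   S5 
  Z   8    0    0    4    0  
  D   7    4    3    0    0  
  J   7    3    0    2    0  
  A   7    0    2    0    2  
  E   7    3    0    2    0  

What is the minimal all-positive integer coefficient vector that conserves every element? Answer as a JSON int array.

Coefficients: [2, 2, 2, 4, 5]

Z: 2·8 = 16 | 2·0+2·0+4·4+5·0 = 16
D: 2·7 = 14 | 2·4+2·3+4·0+5·0 = 14
J: 2·7 = 14 | 2·3+2·0+4·2+5·0 = 14
A: 2·7 = 14 | 2·0+2·2+4·0+5·2 = 14
E: 2·7 = 14 | 2·3+2·0+4·2+5·0 = 14
gcd(2,2,2,4,5) = 1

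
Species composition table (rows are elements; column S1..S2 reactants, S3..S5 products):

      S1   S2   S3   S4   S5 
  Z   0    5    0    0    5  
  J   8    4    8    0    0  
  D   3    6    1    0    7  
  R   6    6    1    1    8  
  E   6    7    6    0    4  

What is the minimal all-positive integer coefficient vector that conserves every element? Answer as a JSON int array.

Z: 3·0+4·5 = 20 | 5·0+5·0+4·5 = 20
J: 3·8+4·4 = 40 | 5·8+5·0+4·0 = 40
D: 3·3+4·6 = 33 | 5·1+5·0+4·7 = 33
R: 3·6+4·6 = 42 | 5·1+5·1+4·8 = 42
E: 3·6+4·7 = 46 | 5·6+5·0+4·4 = 46
gcd(3,4,5,5,4) = 1

Coefficients: [3, 4, 5, 5, 4]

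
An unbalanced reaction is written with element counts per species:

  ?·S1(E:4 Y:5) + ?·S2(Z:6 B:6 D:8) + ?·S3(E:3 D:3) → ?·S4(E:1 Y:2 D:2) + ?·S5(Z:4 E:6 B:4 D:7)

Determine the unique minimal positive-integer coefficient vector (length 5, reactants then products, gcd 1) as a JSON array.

Z: 2·0+2·6+5·0 = 12 | 5·0+3·4 = 12
E: 2·4+2·0+5·3 = 23 | 5·1+3·6 = 23
B: 2·0+2·6+5·0 = 12 | 5·0+3·4 = 12
Y: 2·5+2·0+5·0 = 10 | 5·2+3·0 = 10
D: 2·0+2·8+5·3 = 31 | 5·2+3·7 = 31
gcd(2,2,5,5,3) = 1

Coefficients: [2, 2, 5, 5, 3]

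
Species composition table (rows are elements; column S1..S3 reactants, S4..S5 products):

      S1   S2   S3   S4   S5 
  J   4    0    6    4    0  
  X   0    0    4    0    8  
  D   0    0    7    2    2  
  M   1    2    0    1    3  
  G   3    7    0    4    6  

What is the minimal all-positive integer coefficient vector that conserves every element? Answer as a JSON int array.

J: 3·4+3·0+2·6 = 24 | 6·4+1·0 = 24
X: 3·0+3·0+2·4 = 8 | 6·0+1·8 = 8
D: 3·0+3·0+2·7 = 14 | 6·2+1·2 = 14
M: 3·1+3·2+2·0 = 9 | 6·1+1·3 = 9
G: 3·3+3·7+2·0 = 30 | 6·4+1·6 = 30
gcd(3,3,2,6,1) = 1

Coefficients: [3, 3, 2, 6, 1]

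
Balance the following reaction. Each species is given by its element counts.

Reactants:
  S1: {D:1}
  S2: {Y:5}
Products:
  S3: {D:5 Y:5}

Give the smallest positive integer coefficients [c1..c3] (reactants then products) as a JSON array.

Coefficients: [5, 1, 1]

D: 5·1+1·0 = 5 | 1·5 = 5
Y: 5·0+1·5 = 5 | 1·5 = 5
gcd(5,1,1) = 1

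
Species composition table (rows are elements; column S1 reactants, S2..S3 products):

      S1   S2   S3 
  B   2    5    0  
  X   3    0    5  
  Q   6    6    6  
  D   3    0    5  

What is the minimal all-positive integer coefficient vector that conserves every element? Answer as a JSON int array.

Coefficients: [5, 2, 3]

B: 5·2 = 10 | 2·5+3·0 = 10
X: 5·3 = 15 | 2·0+3·5 = 15
Q: 5·6 = 30 | 2·6+3·6 = 30
D: 5·3 = 15 | 2·0+3·5 = 15
gcd(5,2,3) = 1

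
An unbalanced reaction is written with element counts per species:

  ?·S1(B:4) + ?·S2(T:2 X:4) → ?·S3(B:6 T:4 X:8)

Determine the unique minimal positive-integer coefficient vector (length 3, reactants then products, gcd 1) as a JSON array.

B: 3·4+4·0 = 12 | 2·6 = 12
T: 3·0+4·2 = 8 | 2·4 = 8
X: 3·0+4·4 = 16 | 2·8 = 16
gcd(3,4,2) = 1

Coefficients: [3, 4, 2]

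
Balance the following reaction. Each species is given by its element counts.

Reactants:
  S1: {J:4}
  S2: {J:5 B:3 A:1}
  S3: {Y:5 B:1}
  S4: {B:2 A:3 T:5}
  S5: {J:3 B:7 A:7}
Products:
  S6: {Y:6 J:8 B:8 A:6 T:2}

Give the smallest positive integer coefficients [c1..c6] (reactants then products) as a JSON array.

Coefficients: [4, 3, 6, 2, 3, 5]

Y: 4·0+3·0+6·5+2·0+3·0 = 30 | 5·6 = 30
J: 4·4+3·5+6·0+2·0+3·3 = 40 | 5·8 = 40
B: 4·0+3·3+6·1+2·2+3·7 = 40 | 5·8 = 40
A: 4·0+3·1+6·0+2·3+3·7 = 30 | 5·6 = 30
T: 4·0+3·0+6·0+2·5+3·0 = 10 | 5·2 = 10
gcd(4,3,6,2,3,5) = 1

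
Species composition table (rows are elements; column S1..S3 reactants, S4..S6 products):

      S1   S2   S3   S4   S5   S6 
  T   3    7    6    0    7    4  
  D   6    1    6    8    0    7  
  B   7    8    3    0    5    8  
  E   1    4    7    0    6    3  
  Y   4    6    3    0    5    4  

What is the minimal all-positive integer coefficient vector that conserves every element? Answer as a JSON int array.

Coefficients: [6, 1, 5, 4, 5, 5]

T: 6·3+1·7+5·6 = 55 | 4·0+5·7+5·4 = 55
D: 6·6+1·1+5·6 = 67 | 4·8+5·0+5·7 = 67
B: 6·7+1·8+5·3 = 65 | 4·0+5·5+5·8 = 65
E: 6·1+1·4+5·7 = 45 | 4·0+5·6+5·3 = 45
Y: 6·4+1·6+5·3 = 45 | 4·0+5·5+5·4 = 45
gcd(6,1,5,4,5,5) = 1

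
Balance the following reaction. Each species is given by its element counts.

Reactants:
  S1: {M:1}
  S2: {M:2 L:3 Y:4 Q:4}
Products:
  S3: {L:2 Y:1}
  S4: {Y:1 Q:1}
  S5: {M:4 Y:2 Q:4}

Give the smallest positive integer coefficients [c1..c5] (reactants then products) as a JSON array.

Coefficients: [4, 4, 6, 4, 3]

M: 4·1+4·2 = 12 | 6·0+4·0+3·4 = 12
L: 4·0+4·3 = 12 | 6·2+4·0+3·0 = 12
Y: 4·0+4·4 = 16 | 6·1+4·1+3·2 = 16
Q: 4·0+4·4 = 16 | 6·0+4·1+3·4 = 16
gcd(4,4,6,4,3) = 1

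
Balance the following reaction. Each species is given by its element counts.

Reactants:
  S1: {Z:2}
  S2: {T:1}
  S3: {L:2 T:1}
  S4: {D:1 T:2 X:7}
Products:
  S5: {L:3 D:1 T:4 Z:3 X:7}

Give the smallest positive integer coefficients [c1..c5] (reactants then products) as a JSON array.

Coefficients: [3, 1, 3, 2, 2]

L: 3·0+1·0+3·2+2·0 = 6 | 2·3 = 6
D: 3·0+1·0+3·0+2·1 = 2 | 2·1 = 2
T: 3·0+1·1+3·1+2·2 = 8 | 2·4 = 8
Z: 3·2+1·0+3·0+2·0 = 6 | 2·3 = 6
X: 3·0+1·0+3·0+2·7 = 14 | 2·7 = 14
gcd(3,1,3,2,2) = 1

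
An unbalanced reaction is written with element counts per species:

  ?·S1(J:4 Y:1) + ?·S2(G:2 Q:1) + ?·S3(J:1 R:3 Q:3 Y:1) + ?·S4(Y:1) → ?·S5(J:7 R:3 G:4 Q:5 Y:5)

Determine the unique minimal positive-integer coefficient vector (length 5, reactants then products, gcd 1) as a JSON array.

J: 3·4+4·0+2·1+5·0 = 14 | 2·7 = 14
R: 3·0+4·0+2·3+5·0 = 6 | 2·3 = 6
G: 3·0+4·2+2·0+5·0 = 8 | 2·4 = 8
Q: 3·0+4·1+2·3+5·0 = 10 | 2·5 = 10
Y: 3·1+4·0+2·1+5·1 = 10 | 2·5 = 10
gcd(3,4,2,5,2) = 1

Coefficients: [3, 4, 2, 5, 2]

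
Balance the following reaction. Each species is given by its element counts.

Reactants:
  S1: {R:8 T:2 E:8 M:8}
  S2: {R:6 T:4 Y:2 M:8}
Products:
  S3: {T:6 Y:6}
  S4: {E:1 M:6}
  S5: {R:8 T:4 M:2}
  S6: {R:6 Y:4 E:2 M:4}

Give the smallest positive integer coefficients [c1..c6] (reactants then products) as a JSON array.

R: 1·8+5·6 = 38 | 1·0+6·0+4·8+1·6 = 38
T: 1·2+5·4 = 22 | 1·6+6·0+4·4+1·0 = 22
Y: 1·0+5·2 = 10 | 1·6+6·0+4·0+1·4 = 10
E: 1·8+5·0 = 8 | 1·0+6·1+4·0+1·2 = 8
M: 1·8+5·8 = 48 | 1·0+6·6+4·2+1·4 = 48
gcd(1,5,1,6,4,1) = 1

Coefficients: [1, 5, 1, 6, 4, 1]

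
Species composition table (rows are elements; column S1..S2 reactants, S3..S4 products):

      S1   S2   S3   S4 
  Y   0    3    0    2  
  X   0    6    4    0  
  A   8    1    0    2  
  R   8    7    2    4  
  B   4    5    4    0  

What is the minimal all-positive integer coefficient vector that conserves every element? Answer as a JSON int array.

Y: 1·0+4·3 = 12 | 6·0+6·2 = 12
X: 1·0+4·6 = 24 | 6·4+6·0 = 24
A: 1·8+4·1 = 12 | 6·0+6·2 = 12
R: 1·8+4·7 = 36 | 6·2+6·4 = 36
B: 1·4+4·5 = 24 | 6·4+6·0 = 24
gcd(1,4,6,6) = 1

Coefficients: [1, 4, 6, 6]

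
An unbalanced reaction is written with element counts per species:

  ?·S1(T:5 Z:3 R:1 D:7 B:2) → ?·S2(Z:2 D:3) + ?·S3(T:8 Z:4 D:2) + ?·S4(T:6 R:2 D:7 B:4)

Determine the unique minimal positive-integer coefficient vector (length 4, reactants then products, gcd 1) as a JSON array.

Coefficients: [4, 4, 1, 2]

T: 4·5 = 20 | 4·0+1·8+2·6 = 20
Z: 4·3 = 12 | 4·2+1·4+2·0 = 12
R: 4·1 = 4 | 4·0+1·0+2·2 = 4
D: 4·7 = 28 | 4·3+1·2+2·7 = 28
B: 4·2 = 8 | 4·0+1·0+2·4 = 8
gcd(4,4,1,2) = 1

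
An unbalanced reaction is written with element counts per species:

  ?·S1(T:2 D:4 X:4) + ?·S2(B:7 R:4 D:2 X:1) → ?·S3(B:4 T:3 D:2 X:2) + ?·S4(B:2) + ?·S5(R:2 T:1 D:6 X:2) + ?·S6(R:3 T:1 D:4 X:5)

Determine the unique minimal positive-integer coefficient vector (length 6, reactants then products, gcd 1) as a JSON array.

Coefficients: [3, 2, 1, 5, 1, 2]

B: 3·0+2·7 = 14 | 1·4+5·2+1·0+2·0 = 14
R: 3·0+2·4 = 8 | 1·0+5·0+1·2+2·3 = 8
T: 3·2+2·0 = 6 | 1·3+5·0+1·1+2·1 = 6
D: 3·4+2·2 = 16 | 1·2+5·0+1·6+2·4 = 16
X: 3·4+2·1 = 14 | 1·2+5·0+1·2+2·5 = 14
gcd(3,2,1,5,1,2) = 1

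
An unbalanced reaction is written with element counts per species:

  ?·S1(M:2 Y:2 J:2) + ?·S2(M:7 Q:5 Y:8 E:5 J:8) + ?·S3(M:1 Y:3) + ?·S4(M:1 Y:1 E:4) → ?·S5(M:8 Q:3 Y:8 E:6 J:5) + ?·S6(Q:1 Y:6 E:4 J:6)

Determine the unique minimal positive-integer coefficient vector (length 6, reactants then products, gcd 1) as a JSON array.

Coefficients: [5, 4, 4, 6, 6, 2]

M: 5·2+4·7+4·1+6·1 = 48 | 6·8+2·0 = 48
Q: 5·0+4·5+4·0+6·0 = 20 | 6·3+2·1 = 20
Y: 5·2+4·8+4·3+6·1 = 60 | 6·8+2·6 = 60
E: 5·0+4·5+4·0+6·4 = 44 | 6·6+2·4 = 44
J: 5·2+4·8+4·0+6·0 = 42 | 6·5+2·6 = 42
gcd(5,4,4,6,6,2) = 1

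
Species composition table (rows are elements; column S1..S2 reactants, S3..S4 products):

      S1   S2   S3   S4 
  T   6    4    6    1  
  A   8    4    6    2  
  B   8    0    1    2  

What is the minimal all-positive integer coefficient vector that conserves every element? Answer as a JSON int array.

Coefficients: [1, 5, 4, 2]

T: 1·6+5·4 = 26 | 4·6+2·1 = 26
A: 1·8+5·4 = 28 | 4·6+2·2 = 28
B: 1·8+5·0 = 8 | 4·1+2·2 = 8
gcd(1,5,4,2) = 1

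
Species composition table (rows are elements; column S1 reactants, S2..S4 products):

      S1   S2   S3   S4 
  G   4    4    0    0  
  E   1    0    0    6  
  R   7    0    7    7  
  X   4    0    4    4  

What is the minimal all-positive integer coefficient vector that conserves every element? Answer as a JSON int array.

Coefficients: [6, 6, 5, 1]

G: 6·4 = 24 | 6·4+5·0+1·0 = 24
E: 6·1 = 6 | 6·0+5·0+1·6 = 6
R: 6·7 = 42 | 6·0+5·7+1·7 = 42
X: 6·4 = 24 | 6·0+5·4+1·4 = 24
gcd(6,6,5,1) = 1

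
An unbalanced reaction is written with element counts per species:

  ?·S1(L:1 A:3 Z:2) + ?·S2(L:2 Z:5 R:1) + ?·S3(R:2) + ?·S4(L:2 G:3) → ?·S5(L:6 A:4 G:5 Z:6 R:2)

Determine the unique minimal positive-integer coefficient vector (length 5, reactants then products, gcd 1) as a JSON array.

Coefficients: [4, 2, 2, 5, 3]

L: 4·1+2·2+2·0+5·2 = 18 | 3·6 = 18
A: 4·3+2·0+2·0+5·0 = 12 | 3·4 = 12
G: 4·0+2·0+2·0+5·3 = 15 | 3·5 = 15
Z: 4·2+2·5+2·0+5·0 = 18 | 3·6 = 18
R: 4·0+2·1+2·2+5·0 = 6 | 3·2 = 6
gcd(4,2,2,5,3) = 1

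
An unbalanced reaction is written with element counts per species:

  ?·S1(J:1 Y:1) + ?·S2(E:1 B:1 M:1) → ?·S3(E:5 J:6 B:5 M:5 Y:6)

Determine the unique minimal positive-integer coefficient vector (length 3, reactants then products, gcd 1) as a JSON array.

Coefficients: [6, 5, 1]

E: 6·0+5·1 = 5 | 1·5 = 5
J: 6·1+5·0 = 6 | 1·6 = 6
B: 6·0+5·1 = 5 | 1·5 = 5
M: 6·0+5·1 = 5 | 1·5 = 5
Y: 6·1+5·0 = 6 | 1·6 = 6
gcd(6,5,1) = 1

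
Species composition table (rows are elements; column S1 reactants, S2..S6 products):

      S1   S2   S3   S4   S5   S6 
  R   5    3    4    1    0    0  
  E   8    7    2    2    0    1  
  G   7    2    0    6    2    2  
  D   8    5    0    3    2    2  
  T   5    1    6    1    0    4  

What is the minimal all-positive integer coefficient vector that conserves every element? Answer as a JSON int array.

Coefficients: [6, 5, 3, 3, 6, 1]

R: 6·5 = 30 | 5·3+3·4+3·1+6·0+1·0 = 30
E: 6·8 = 48 | 5·7+3·2+3·2+6·0+1·1 = 48
G: 6·7 = 42 | 5·2+3·0+3·6+6·2+1·2 = 42
D: 6·8 = 48 | 5·5+3·0+3·3+6·2+1·2 = 48
T: 6·5 = 30 | 5·1+3·6+3·1+6·0+1·4 = 30
gcd(6,5,3,3,6,1) = 1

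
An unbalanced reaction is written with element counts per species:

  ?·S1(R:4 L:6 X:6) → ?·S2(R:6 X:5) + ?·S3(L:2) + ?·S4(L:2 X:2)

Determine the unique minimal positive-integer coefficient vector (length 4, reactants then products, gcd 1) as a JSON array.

Coefficients: [3, 2, 5, 4]

R: 3·4 = 12 | 2·6+5·0+4·0 = 12
L: 3·6 = 18 | 2·0+5·2+4·2 = 18
X: 3·6 = 18 | 2·5+5·0+4·2 = 18
gcd(3,2,5,4) = 1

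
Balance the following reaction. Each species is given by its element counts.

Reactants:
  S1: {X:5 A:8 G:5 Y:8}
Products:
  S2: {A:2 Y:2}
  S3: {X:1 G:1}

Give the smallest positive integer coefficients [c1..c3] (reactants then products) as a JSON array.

Coefficients: [1, 4, 5]

X: 1·5 = 5 | 4·0+5·1 = 5
A: 1·8 = 8 | 4·2+5·0 = 8
G: 1·5 = 5 | 4·0+5·1 = 5
Y: 1·8 = 8 | 4·2+5·0 = 8
gcd(1,4,5) = 1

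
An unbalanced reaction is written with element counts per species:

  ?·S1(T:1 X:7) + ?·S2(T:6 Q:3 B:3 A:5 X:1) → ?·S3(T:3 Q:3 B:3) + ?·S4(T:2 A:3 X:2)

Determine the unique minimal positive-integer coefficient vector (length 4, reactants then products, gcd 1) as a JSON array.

Coefficients: [1, 3, 3, 5]

T: 1·1+3·6 = 19 | 3·3+5·2 = 19
Q: 1·0+3·3 = 9 | 3·3+5·0 = 9
B: 1·0+3·3 = 9 | 3·3+5·0 = 9
A: 1·0+3·5 = 15 | 3·0+5·3 = 15
X: 1·7+3·1 = 10 | 3·0+5·2 = 10
gcd(1,3,3,5) = 1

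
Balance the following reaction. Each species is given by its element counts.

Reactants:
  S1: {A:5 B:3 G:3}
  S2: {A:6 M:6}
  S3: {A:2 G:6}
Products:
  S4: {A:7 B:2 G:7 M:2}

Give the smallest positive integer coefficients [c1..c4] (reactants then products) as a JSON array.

A: 4·5+2·6+5·2 = 42 | 6·7 = 42
B: 4·3+2·0+5·0 = 12 | 6·2 = 12
G: 4·3+2·0+5·6 = 42 | 6·7 = 42
M: 4·0+2·6+5·0 = 12 | 6·2 = 12
gcd(4,2,5,6) = 1

Coefficients: [4, 2, 5, 6]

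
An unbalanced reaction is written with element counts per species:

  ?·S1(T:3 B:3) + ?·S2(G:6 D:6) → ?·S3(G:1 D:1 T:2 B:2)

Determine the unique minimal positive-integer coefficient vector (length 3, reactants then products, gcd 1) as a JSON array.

G: 4·0+1·6 = 6 | 6·1 = 6
D: 4·0+1·6 = 6 | 6·1 = 6
T: 4·3+1·0 = 12 | 6·2 = 12
B: 4·3+1·0 = 12 | 6·2 = 12
gcd(4,1,6) = 1

Coefficients: [4, 1, 6]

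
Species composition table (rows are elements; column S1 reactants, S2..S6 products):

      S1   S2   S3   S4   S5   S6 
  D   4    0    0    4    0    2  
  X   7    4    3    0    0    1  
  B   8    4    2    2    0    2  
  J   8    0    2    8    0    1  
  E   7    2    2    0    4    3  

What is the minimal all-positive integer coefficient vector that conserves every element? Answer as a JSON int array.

Coefficients: [6, 5, 6, 4, 2, 4]

D: 6·4 = 24 | 5·0+6·0+4·4+2·0+4·2 = 24
X: 6·7 = 42 | 5·4+6·3+4·0+2·0+4·1 = 42
B: 6·8 = 48 | 5·4+6·2+4·2+2·0+4·2 = 48
J: 6·8 = 48 | 5·0+6·2+4·8+2·0+4·1 = 48
E: 6·7 = 42 | 5·2+6·2+4·0+2·4+4·3 = 42
gcd(6,5,6,4,2,4) = 1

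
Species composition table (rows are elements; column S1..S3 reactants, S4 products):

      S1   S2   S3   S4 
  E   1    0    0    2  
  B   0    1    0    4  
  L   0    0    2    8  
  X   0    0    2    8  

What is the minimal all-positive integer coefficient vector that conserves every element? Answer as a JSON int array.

E: 2·1+4·0+4·0 = 2 | 1·2 = 2
B: 2·0+4·1+4·0 = 4 | 1·4 = 4
L: 2·0+4·0+4·2 = 8 | 1·8 = 8
X: 2·0+4·0+4·2 = 8 | 1·8 = 8
gcd(2,4,4,1) = 1

Coefficients: [2, 4, 4, 1]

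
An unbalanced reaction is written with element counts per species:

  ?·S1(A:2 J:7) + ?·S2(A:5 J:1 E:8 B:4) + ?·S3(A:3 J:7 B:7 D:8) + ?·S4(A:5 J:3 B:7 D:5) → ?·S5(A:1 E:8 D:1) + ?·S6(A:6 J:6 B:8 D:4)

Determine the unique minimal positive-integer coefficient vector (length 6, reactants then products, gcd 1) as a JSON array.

A: 1·2+5·5+3·3+1·5 = 41 | 5·1+6·6 = 41
J: 1·7+5·1+3·7+1·3 = 36 | 5·0+6·6 = 36
E: 1·0+5·8+3·0+1·0 = 40 | 5·8+6·0 = 40
B: 1·0+5·4+3·7+1·7 = 48 | 5·0+6·8 = 48
D: 1·0+5·0+3·8+1·5 = 29 | 5·1+6·4 = 29
gcd(1,5,3,1,5,6) = 1

Coefficients: [1, 5, 3, 1, 5, 6]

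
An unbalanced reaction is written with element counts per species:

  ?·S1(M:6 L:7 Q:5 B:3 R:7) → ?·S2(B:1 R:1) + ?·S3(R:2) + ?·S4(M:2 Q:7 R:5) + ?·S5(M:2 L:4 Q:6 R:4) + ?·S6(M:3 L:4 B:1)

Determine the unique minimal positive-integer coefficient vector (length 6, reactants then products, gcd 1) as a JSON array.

M: 4·6 = 24 | 6·0+4·0+2·2+1·2+6·3 = 24
L: 4·7 = 28 | 6·0+4·0+2·0+1·4+6·4 = 28
Q: 4·5 = 20 | 6·0+4·0+2·7+1·6+6·0 = 20
B: 4·3 = 12 | 6·1+4·0+2·0+1·0+6·1 = 12
R: 4·7 = 28 | 6·1+4·2+2·5+1·4+6·0 = 28
gcd(4,6,4,2,1,6) = 1

Coefficients: [4, 6, 4, 2, 1, 6]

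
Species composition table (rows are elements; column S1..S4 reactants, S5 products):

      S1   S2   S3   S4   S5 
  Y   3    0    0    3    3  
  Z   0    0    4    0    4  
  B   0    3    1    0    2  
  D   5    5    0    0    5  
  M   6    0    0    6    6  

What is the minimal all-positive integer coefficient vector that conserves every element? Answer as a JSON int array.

Coefficients: [2, 1, 3, 1, 3]

Y: 2·3+1·0+3·0+1·3 = 9 | 3·3 = 9
Z: 2·0+1·0+3·4+1·0 = 12 | 3·4 = 12
B: 2·0+1·3+3·1+1·0 = 6 | 3·2 = 6
D: 2·5+1·5+3·0+1·0 = 15 | 3·5 = 15
M: 2·6+1·0+3·0+1·6 = 18 | 3·6 = 18
gcd(2,1,3,1,3) = 1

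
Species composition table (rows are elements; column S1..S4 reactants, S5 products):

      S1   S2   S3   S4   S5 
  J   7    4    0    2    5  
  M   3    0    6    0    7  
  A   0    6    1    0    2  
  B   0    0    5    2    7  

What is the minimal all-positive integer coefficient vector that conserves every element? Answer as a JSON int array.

J: 2·7+1·4+6·0+6·2 = 30 | 6·5 = 30
M: 2·3+1·0+6·6+6·0 = 42 | 6·7 = 42
A: 2·0+1·6+6·1+6·0 = 12 | 6·2 = 12
B: 2·0+1·0+6·5+6·2 = 42 | 6·7 = 42
gcd(2,1,6,6,6) = 1

Coefficients: [2, 1, 6, 6, 6]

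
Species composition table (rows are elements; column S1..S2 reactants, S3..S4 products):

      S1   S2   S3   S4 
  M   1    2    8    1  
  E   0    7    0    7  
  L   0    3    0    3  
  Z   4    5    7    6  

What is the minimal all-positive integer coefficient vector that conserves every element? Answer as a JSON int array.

M: 3·1+5·2 = 13 | 1·8+5·1 = 13
E: 3·0+5·7 = 35 | 1·0+5·7 = 35
L: 3·0+5·3 = 15 | 1·0+5·3 = 15
Z: 3·4+5·5 = 37 | 1·7+5·6 = 37
gcd(3,5,1,5) = 1

Coefficients: [3, 5, 1, 5]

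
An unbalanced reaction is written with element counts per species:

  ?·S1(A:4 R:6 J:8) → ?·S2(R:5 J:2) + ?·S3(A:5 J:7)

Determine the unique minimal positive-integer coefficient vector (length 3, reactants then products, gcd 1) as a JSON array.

A: 5·4 = 20 | 6·0+4·5 = 20
R: 5·6 = 30 | 6·5+4·0 = 30
J: 5·8 = 40 | 6·2+4·7 = 40
gcd(5,6,4) = 1

Coefficients: [5, 6, 4]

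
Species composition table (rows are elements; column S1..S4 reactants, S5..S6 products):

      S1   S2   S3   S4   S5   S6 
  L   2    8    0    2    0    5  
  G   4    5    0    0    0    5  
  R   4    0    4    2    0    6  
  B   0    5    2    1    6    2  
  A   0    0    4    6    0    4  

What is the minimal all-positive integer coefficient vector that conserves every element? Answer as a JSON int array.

Coefficients: [5, 2, 3, 2, 1, 6]

L: 5·2+2·8+3·0+2·2 = 30 | 1·0+6·5 = 30
G: 5·4+2·5+3·0+2·0 = 30 | 1·0+6·5 = 30
R: 5·4+2·0+3·4+2·2 = 36 | 1·0+6·6 = 36
B: 5·0+2·5+3·2+2·1 = 18 | 1·6+6·2 = 18
A: 5·0+2·0+3·4+2·6 = 24 | 1·0+6·4 = 24
gcd(5,2,3,2,1,6) = 1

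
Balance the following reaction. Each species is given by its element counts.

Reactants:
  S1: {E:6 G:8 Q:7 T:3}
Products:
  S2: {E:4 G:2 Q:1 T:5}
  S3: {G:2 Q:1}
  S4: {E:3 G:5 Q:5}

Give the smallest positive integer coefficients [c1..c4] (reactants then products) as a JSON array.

E: 5·6 = 30 | 3·4+2·0+6·3 = 30
G: 5·8 = 40 | 3·2+2·2+6·5 = 40
Q: 5·7 = 35 | 3·1+2·1+6·5 = 35
T: 5·3 = 15 | 3·5+2·0+6·0 = 15
gcd(5,3,2,6) = 1

Coefficients: [5, 3, 2, 6]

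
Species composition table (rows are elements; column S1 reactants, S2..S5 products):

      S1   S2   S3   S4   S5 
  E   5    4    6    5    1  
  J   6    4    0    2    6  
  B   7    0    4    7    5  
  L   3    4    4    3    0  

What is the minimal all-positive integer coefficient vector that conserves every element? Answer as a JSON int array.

Coefficients: [5, 1, 2, 1, 4]

E: 5·5 = 25 | 1·4+2·6+1·5+4·1 = 25
J: 5·6 = 30 | 1·4+2·0+1·2+4·6 = 30
B: 5·7 = 35 | 1·0+2·4+1·7+4·5 = 35
L: 5·3 = 15 | 1·4+2·4+1·3+4·0 = 15
gcd(5,1,2,1,4) = 1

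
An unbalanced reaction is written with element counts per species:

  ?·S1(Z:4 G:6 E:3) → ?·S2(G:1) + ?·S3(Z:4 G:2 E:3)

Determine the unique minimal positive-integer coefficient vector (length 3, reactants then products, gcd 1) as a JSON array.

Z: 1·4 = 4 | 4·0+1·4 = 4
G: 1·6 = 6 | 4·1+1·2 = 6
E: 1·3 = 3 | 4·0+1·3 = 3
gcd(1,4,1) = 1

Coefficients: [1, 4, 1]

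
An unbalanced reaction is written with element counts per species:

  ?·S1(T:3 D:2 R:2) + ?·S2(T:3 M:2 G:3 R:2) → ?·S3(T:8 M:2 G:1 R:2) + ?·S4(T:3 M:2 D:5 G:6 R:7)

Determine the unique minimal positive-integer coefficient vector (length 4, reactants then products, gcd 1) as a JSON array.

Coefficients: [5, 5, 3, 2]

T: 5·3+5·3 = 30 | 3·8+2·3 = 30
M: 5·0+5·2 = 10 | 3·2+2·2 = 10
D: 5·2+5·0 = 10 | 3·0+2·5 = 10
G: 5·0+5·3 = 15 | 3·1+2·6 = 15
R: 5·2+5·2 = 20 | 3·2+2·7 = 20
gcd(5,5,3,2) = 1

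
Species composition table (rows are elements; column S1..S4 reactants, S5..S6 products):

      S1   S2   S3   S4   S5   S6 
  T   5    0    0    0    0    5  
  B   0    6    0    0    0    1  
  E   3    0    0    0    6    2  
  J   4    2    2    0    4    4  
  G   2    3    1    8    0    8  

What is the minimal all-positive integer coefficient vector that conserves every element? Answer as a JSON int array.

T: 6·5+1·0+1·0+4·0 = 30 | 1·0+6·5 = 30
B: 6·0+1·6+1·0+4·0 = 6 | 1·0+6·1 = 6
E: 6·3+1·0+1·0+4·0 = 18 | 1·6+6·2 = 18
J: 6·4+1·2+1·2+4·0 = 28 | 1·4+6·4 = 28
G: 6·2+1·3+1·1+4·8 = 48 | 1·0+6·8 = 48
gcd(6,1,1,4,1,6) = 1

Coefficients: [6, 1, 1, 4, 1, 6]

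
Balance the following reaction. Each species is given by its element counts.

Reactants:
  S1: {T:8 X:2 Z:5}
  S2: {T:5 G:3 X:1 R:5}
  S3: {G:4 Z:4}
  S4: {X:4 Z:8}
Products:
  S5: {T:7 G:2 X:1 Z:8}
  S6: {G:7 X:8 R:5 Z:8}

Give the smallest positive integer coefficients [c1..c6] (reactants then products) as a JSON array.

Coefficients: [4, 2, 5, 3, 6, 2]

T: 4·8+2·5+5·0+3·0 = 42 | 6·7+2·0 = 42
G: 4·0+2·3+5·4+3·0 = 26 | 6·2+2·7 = 26
X: 4·2+2·1+5·0+3·4 = 22 | 6·1+2·8 = 22
R: 4·0+2·5+5·0+3·0 = 10 | 6·0+2·5 = 10
Z: 4·5+2·0+5·4+3·8 = 64 | 6·8+2·8 = 64
gcd(4,2,5,3,6,2) = 1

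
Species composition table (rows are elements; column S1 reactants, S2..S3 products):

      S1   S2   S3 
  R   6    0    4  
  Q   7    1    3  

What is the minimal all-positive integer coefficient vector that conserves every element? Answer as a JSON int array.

Coefficients: [2, 5, 3]

R: 2·6 = 12 | 5·0+3·4 = 12
Q: 2·7 = 14 | 5·1+3·3 = 14
gcd(2,5,3) = 1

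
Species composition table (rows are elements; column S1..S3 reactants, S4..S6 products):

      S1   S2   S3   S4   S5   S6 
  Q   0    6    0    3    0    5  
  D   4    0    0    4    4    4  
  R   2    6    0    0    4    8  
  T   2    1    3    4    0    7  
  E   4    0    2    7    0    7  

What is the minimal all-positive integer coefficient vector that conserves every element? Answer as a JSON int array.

Coefficients: [5, 3, 4, 1, 1, 3]

Q: 5·0+3·6+4·0 = 18 | 1·3+1·0+3·5 = 18
D: 5·4+3·0+4·0 = 20 | 1·4+1·4+3·4 = 20
R: 5·2+3·6+4·0 = 28 | 1·0+1·4+3·8 = 28
T: 5·2+3·1+4·3 = 25 | 1·4+1·0+3·7 = 25
E: 5·4+3·0+4·2 = 28 | 1·7+1·0+3·7 = 28
gcd(5,3,4,1,1,3) = 1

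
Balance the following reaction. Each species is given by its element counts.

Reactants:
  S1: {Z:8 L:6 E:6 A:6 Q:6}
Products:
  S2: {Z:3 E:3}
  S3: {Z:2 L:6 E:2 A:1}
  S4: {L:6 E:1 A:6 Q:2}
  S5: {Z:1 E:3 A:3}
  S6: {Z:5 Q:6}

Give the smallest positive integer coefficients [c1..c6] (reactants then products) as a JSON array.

Z: 6·8 = 48 | 4·3+3·2+3·0+5·1+5·5 = 48
L: 6·6 = 36 | 4·0+3·6+3·6+5·0+5·0 = 36
E: 6·6 = 36 | 4·3+3·2+3·1+5·3+5·0 = 36
A: 6·6 = 36 | 4·0+3·1+3·6+5·3+5·0 = 36
Q: 6·6 = 36 | 4·0+3·0+3·2+5·0+5·6 = 36
gcd(6,4,3,3,5,5) = 1

Coefficients: [6, 4, 3, 3, 5, 5]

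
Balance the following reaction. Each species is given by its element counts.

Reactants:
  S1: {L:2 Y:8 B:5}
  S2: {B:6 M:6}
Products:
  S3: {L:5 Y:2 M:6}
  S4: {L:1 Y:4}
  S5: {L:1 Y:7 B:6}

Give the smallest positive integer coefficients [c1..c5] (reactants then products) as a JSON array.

L: 6·2+1·0 = 12 | 1·5+1·1+6·1 = 12
Y: 6·8+1·0 = 48 | 1·2+1·4+6·7 = 48
B: 6·5+1·6 = 36 | 1·0+1·0+6·6 = 36
M: 6·0+1·6 = 6 | 1·6+1·0+6·0 = 6
gcd(6,1,1,1,6) = 1

Coefficients: [6, 1, 1, 1, 6]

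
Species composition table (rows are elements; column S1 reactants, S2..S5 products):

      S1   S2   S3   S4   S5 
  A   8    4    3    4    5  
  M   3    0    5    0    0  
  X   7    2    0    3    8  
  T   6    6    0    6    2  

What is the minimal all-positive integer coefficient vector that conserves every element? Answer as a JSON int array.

A: 5·8 = 40 | 1·4+3·3+3·4+3·5 = 40
M: 5·3 = 15 | 1·0+3·5+3·0+3·0 = 15
X: 5·7 = 35 | 1·2+3·0+3·3+3·8 = 35
T: 5·6 = 30 | 1·6+3·0+3·6+3·2 = 30
gcd(5,1,3,3,3) = 1

Coefficients: [5, 1, 3, 3, 3]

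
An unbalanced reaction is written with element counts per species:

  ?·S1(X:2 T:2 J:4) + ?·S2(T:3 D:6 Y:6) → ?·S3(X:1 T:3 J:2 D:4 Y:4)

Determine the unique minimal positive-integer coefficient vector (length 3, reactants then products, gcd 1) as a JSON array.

X: 3·2+4·0 = 6 | 6·1 = 6
T: 3·2+4·3 = 18 | 6·3 = 18
J: 3·4+4·0 = 12 | 6·2 = 12
D: 3·0+4·6 = 24 | 6·4 = 24
Y: 3·0+4·6 = 24 | 6·4 = 24
gcd(3,4,6) = 1

Coefficients: [3, 4, 6]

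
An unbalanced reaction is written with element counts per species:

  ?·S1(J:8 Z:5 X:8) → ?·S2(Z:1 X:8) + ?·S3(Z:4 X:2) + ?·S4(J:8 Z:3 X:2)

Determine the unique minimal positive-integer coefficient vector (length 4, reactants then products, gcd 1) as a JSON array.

Coefficients: [3, 2, 1, 3]

J: 3·8 = 24 | 2·0+1·0+3·8 = 24
Z: 3·5 = 15 | 2·1+1·4+3·3 = 15
X: 3·8 = 24 | 2·8+1·2+3·2 = 24
gcd(3,2,1,3) = 1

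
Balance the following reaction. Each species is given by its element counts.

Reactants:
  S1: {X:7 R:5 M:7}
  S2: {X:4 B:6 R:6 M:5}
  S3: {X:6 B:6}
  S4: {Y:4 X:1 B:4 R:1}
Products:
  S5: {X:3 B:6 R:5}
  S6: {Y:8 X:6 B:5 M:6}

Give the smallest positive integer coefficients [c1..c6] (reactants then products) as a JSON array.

Y: 1·0+1·0+1·0+4·4 = 16 | 3·0+2·8 = 16
X: 1·7+1·4+1·6+4·1 = 21 | 3·3+2·6 = 21
B: 1·0+1·6+1·6+4·4 = 28 | 3·6+2·5 = 28
R: 1·5+1·6+1·0+4·1 = 15 | 3·5+2·0 = 15
M: 1·7+1·5+1·0+4·0 = 12 | 3·0+2·6 = 12
gcd(1,1,1,4,3,2) = 1

Coefficients: [1, 1, 1, 4, 3, 2]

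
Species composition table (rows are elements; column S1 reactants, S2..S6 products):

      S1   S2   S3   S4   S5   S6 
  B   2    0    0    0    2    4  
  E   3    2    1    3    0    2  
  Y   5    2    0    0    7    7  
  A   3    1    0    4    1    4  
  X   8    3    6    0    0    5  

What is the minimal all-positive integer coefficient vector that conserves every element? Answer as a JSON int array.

B: 5·2 = 10 | 2·0+4·0+1·0+1·2+2·4 = 10
E: 5·3 = 15 | 2·2+4·1+1·3+1·0+2·2 = 15
Y: 5·5 = 25 | 2·2+4·0+1·0+1·7+2·7 = 25
A: 5·3 = 15 | 2·1+4·0+1·4+1·1+2·4 = 15
X: 5·8 = 40 | 2·3+4·6+1·0+1·0+2·5 = 40
gcd(5,2,4,1,1,2) = 1

Coefficients: [5, 2, 4, 1, 1, 2]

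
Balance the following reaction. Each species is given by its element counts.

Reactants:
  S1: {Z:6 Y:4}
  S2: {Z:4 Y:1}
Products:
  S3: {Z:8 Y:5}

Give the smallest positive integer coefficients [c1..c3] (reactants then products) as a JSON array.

Coefficients: [6, 1, 5]

Z: 6·6+1·4 = 40 | 5·8 = 40
Y: 6·4+1·1 = 25 | 5·5 = 25
gcd(6,1,5) = 1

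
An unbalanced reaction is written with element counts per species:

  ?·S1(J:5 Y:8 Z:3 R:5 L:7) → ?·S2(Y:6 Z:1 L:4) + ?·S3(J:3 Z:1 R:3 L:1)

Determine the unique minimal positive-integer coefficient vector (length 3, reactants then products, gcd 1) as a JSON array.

Coefficients: [3, 4, 5]

J: 3·5 = 15 | 4·0+5·3 = 15
Y: 3·8 = 24 | 4·6+5·0 = 24
Z: 3·3 = 9 | 4·1+5·1 = 9
R: 3·5 = 15 | 4·0+5·3 = 15
L: 3·7 = 21 | 4·4+5·1 = 21
gcd(3,4,5) = 1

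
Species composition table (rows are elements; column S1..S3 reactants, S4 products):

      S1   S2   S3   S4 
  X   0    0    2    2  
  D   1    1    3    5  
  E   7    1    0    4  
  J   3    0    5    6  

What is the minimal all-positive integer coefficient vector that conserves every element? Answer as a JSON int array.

Coefficients: [1, 5, 3, 3]

X: 1·0+5·0+3·2 = 6 | 3·2 = 6
D: 1·1+5·1+3·3 = 15 | 3·5 = 15
E: 1·7+5·1+3·0 = 12 | 3·4 = 12
J: 1·3+5·0+3·5 = 18 | 3·6 = 18
gcd(1,5,3,3) = 1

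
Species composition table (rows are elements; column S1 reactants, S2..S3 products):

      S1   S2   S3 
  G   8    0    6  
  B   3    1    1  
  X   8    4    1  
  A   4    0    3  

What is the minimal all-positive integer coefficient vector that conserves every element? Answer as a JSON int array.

G: 3·8 = 24 | 5·0+4·6 = 24
B: 3·3 = 9 | 5·1+4·1 = 9
X: 3·8 = 24 | 5·4+4·1 = 24
A: 3·4 = 12 | 5·0+4·3 = 12
gcd(3,5,4) = 1

Coefficients: [3, 5, 4]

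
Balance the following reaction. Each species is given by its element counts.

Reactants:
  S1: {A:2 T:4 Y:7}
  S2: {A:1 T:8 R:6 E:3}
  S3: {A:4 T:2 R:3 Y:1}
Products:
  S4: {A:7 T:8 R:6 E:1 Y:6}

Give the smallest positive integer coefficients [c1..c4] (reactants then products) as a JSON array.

Coefficients: [2, 1, 4, 3]

A: 2·2+1·1+4·4 = 21 | 3·7 = 21
T: 2·4+1·8+4·2 = 24 | 3·8 = 24
R: 2·0+1·6+4·3 = 18 | 3·6 = 18
E: 2·0+1·3+4·0 = 3 | 3·1 = 3
Y: 2·7+1·0+4·1 = 18 | 3·6 = 18
gcd(2,1,4,3) = 1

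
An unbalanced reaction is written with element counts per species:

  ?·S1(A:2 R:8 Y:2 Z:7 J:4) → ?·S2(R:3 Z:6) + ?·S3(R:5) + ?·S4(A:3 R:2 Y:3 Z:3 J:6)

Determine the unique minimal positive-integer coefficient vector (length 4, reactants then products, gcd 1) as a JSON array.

A: 6·2 = 12 | 5·0+5·0+4·3 = 12
R: 6·8 = 48 | 5·3+5·5+4·2 = 48
Y: 6·2 = 12 | 5·0+5·0+4·3 = 12
Z: 6·7 = 42 | 5·6+5·0+4·3 = 42
J: 6·4 = 24 | 5·0+5·0+4·6 = 24
gcd(6,5,5,4) = 1

Coefficients: [6, 5, 5, 4]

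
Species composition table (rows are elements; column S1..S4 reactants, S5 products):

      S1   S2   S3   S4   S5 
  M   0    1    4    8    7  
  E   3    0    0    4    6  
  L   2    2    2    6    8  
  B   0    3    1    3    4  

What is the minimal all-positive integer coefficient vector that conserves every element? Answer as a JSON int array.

M: 6·0+3·1+2·4+3·8 = 35 | 5·7 = 35
E: 6·3+3·0+2·0+3·4 = 30 | 5·6 = 30
L: 6·2+3·2+2·2+3·6 = 40 | 5·8 = 40
B: 6·0+3·3+2·1+3·3 = 20 | 5·4 = 20
gcd(6,3,2,3,5) = 1

Coefficients: [6, 3, 2, 3, 5]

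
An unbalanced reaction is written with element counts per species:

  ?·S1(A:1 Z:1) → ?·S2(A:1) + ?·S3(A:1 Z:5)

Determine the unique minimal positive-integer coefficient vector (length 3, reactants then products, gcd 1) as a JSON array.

A: 5·1 = 5 | 4·1+1·1 = 5
Z: 5·1 = 5 | 4·0+1·5 = 5
gcd(5,4,1) = 1

Coefficients: [5, 4, 1]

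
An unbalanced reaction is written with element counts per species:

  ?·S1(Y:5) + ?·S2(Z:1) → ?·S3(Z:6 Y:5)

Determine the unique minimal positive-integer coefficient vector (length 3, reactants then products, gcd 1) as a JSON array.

Z: 1·0+6·1 = 6 | 1·6 = 6
Y: 1·5+6·0 = 5 | 1·5 = 5
gcd(1,6,1) = 1

Coefficients: [1, 6, 1]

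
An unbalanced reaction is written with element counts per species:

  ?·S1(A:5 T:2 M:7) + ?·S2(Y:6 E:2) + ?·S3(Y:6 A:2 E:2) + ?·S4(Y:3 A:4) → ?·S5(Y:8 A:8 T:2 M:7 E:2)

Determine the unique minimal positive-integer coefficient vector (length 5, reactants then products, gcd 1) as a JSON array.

Y: 6·0+5·6+1·6+4·3 = 48 | 6·8 = 48
A: 6·5+5·0+1·2+4·4 = 48 | 6·8 = 48
T: 6·2+5·0+1·0+4·0 = 12 | 6·2 = 12
M: 6·7+5·0+1·0+4·0 = 42 | 6·7 = 42
E: 6·0+5·2+1·2+4·0 = 12 | 6·2 = 12
gcd(6,5,1,4,6) = 1

Coefficients: [6, 5, 1, 4, 6]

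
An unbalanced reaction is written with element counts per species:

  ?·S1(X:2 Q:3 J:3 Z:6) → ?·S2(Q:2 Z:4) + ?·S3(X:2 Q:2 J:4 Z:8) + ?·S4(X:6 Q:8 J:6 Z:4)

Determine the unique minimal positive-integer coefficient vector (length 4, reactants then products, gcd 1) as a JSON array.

Coefficients: [6, 2, 3, 1]

X: 6·2 = 12 | 2·0+3·2+1·6 = 12
Q: 6·3 = 18 | 2·2+3·2+1·8 = 18
J: 6·3 = 18 | 2·0+3·4+1·6 = 18
Z: 6·6 = 36 | 2·4+3·8+1·4 = 36
gcd(6,2,3,1) = 1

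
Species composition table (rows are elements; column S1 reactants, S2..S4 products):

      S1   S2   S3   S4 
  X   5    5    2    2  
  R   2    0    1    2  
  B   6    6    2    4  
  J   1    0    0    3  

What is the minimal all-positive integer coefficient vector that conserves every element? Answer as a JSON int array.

Coefficients: [3, 1, 4, 1]

X: 3·5 = 15 | 1·5+4·2+1·2 = 15
R: 3·2 = 6 | 1·0+4·1+1·2 = 6
B: 3·6 = 18 | 1·6+4·2+1·4 = 18
J: 3·1 = 3 | 1·0+4·0+1·3 = 3
gcd(3,1,4,1) = 1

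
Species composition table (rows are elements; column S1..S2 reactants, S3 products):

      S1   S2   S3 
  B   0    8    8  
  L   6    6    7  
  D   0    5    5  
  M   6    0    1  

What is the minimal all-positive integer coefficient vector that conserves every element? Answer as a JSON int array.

Coefficients: [1, 6, 6]

B: 1·0+6·8 = 48 | 6·8 = 48
L: 1·6+6·6 = 42 | 6·7 = 42
D: 1·0+6·5 = 30 | 6·5 = 30
M: 1·6+6·0 = 6 | 6·1 = 6
gcd(1,6,6) = 1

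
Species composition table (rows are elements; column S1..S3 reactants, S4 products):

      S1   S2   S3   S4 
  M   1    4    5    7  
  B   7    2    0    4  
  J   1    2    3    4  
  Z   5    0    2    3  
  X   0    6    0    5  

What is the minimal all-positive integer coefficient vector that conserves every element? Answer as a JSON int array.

Coefficients: [2, 5, 4, 6]

M: 2·1+5·4+4·5 = 42 | 6·7 = 42
B: 2·7+5·2+4·0 = 24 | 6·4 = 24
J: 2·1+5·2+4·3 = 24 | 6·4 = 24
Z: 2·5+5·0+4·2 = 18 | 6·3 = 18
X: 2·0+5·6+4·0 = 30 | 6·5 = 30
gcd(2,5,4,6) = 1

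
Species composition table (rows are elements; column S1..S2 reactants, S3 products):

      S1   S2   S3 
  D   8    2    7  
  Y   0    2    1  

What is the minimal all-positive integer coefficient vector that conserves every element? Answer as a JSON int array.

D: 3·8+2·2 = 28 | 4·7 = 28
Y: 3·0+2·2 = 4 | 4·1 = 4
gcd(3,2,4) = 1

Coefficients: [3, 2, 4]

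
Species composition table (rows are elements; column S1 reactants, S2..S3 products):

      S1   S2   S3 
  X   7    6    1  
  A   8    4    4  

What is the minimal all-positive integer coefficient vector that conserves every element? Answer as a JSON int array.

Coefficients: [1, 1, 1]

X: 1·7 = 7 | 1·6+1·1 = 7
A: 1·8 = 8 | 1·4+1·4 = 8
gcd(1,1,1) = 1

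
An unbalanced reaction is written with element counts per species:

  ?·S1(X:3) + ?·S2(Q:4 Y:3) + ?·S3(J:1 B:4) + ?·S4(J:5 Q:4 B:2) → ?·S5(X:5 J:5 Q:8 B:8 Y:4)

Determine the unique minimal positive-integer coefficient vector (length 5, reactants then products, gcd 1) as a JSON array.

Coefficients: [5, 4, 5, 2, 3]

X: 5·3+4·0+5·0+2·0 = 15 | 3·5 = 15
J: 5·0+4·0+5·1+2·5 = 15 | 3·5 = 15
Q: 5·0+4·4+5·0+2·4 = 24 | 3·8 = 24
B: 5·0+4·0+5·4+2·2 = 24 | 3·8 = 24
Y: 5·0+4·3+5·0+2·0 = 12 | 3·4 = 12
gcd(5,4,5,2,3) = 1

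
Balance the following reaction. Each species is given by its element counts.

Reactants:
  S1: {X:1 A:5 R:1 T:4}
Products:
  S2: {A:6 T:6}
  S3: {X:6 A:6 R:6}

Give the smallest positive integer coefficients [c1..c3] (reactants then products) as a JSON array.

Coefficients: [6, 4, 1]

X: 6·1 = 6 | 4·0+1·6 = 6
A: 6·5 = 30 | 4·6+1·6 = 30
R: 6·1 = 6 | 4·0+1·6 = 6
T: 6·4 = 24 | 4·6+1·0 = 24
gcd(6,4,1) = 1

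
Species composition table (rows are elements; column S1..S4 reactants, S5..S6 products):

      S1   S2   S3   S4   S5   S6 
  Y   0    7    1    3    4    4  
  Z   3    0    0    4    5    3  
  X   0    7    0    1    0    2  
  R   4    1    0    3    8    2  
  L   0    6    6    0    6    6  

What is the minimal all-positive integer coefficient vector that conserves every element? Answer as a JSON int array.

Coefficients: [1, 1, 6, 5, 1, 6]

Y: 1·0+1·7+6·1+5·3 = 28 | 1·4+6·4 = 28
Z: 1·3+1·0+6·0+5·4 = 23 | 1·5+6·3 = 23
X: 1·0+1·7+6·0+5·1 = 12 | 1·0+6·2 = 12
R: 1·4+1·1+6·0+5·3 = 20 | 1·8+6·2 = 20
L: 1·0+1·6+6·6+5·0 = 42 | 1·6+6·6 = 42
gcd(1,1,6,5,1,6) = 1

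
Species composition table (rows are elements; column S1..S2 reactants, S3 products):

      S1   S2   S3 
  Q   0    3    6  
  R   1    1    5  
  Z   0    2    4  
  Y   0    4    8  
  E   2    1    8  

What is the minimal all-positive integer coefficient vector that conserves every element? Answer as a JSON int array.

Q: 3·0+2·3 = 6 | 1·6 = 6
R: 3·1+2·1 = 5 | 1·5 = 5
Z: 3·0+2·2 = 4 | 1·4 = 4
Y: 3·0+2·4 = 8 | 1·8 = 8
E: 3·2+2·1 = 8 | 1·8 = 8
gcd(3,2,1) = 1

Coefficients: [3, 2, 1]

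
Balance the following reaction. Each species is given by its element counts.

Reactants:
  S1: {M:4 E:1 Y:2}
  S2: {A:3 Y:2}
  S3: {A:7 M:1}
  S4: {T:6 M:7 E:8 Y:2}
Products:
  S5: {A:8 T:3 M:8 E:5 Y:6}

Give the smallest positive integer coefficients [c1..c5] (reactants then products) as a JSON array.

A: 2·0+3·3+1·7+1·0 = 16 | 2·8 = 16
T: 2·0+3·0+1·0+1·6 = 6 | 2·3 = 6
M: 2·4+3·0+1·1+1·7 = 16 | 2·8 = 16
E: 2·1+3·0+1·0+1·8 = 10 | 2·5 = 10
Y: 2·2+3·2+1·0+1·2 = 12 | 2·6 = 12
gcd(2,3,1,1,2) = 1

Coefficients: [2, 3, 1, 1, 2]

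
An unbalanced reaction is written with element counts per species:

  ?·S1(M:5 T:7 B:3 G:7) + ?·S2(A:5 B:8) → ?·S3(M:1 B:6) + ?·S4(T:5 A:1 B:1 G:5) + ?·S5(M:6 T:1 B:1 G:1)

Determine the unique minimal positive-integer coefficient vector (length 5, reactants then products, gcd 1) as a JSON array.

M: 4·5+1·0 = 20 | 2·1+5·0+3·6 = 20
T: 4·7+1·0 = 28 | 2·0+5·5+3·1 = 28
A: 4·0+1·5 = 5 | 2·0+5·1+3·0 = 5
B: 4·3+1·8 = 20 | 2·6+5·1+3·1 = 20
G: 4·7+1·0 = 28 | 2·0+5·5+3·1 = 28
gcd(4,1,2,5,3) = 1

Coefficients: [4, 1, 2, 5, 3]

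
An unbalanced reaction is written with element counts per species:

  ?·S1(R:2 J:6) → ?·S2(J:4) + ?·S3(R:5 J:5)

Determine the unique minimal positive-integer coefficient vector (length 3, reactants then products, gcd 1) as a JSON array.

Coefficients: [5, 5, 2]

R: 5·2 = 10 | 5·0+2·5 = 10
J: 5·6 = 30 | 5·4+2·5 = 30
gcd(5,5,2) = 1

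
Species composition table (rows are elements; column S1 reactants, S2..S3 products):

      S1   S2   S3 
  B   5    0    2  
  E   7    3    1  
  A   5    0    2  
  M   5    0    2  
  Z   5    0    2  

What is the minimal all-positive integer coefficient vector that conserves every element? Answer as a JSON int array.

Coefficients: [2, 3, 5]

B: 2·5 = 10 | 3·0+5·2 = 10
E: 2·7 = 14 | 3·3+5·1 = 14
A: 2·5 = 10 | 3·0+5·2 = 10
M: 2·5 = 10 | 3·0+5·2 = 10
Z: 2·5 = 10 | 3·0+5·2 = 10
gcd(2,3,5) = 1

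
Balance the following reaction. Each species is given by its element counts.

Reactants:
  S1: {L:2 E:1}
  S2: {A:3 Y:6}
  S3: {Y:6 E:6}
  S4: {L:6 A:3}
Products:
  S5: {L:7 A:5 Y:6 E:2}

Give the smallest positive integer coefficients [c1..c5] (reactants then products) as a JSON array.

L: 6·2+5·0+1·0+5·6 = 42 | 6·7 = 42
A: 6·0+5·3+1·0+5·3 = 30 | 6·5 = 30
Y: 6·0+5·6+1·6+5·0 = 36 | 6·6 = 36
E: 6·1+5·0+1·6+5·0 = 12 | 6·2 = 12
gcd(6,5,1,5,6) = 1

Coefficients: [6, 5, 1, 5, 6]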